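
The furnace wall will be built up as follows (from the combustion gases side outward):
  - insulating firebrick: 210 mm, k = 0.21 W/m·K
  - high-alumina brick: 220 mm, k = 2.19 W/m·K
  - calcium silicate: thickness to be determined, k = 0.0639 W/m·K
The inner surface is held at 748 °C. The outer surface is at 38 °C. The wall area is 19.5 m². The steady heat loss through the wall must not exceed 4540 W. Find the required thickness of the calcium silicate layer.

Thermal resistances in series:
R_insulating firebrick = L/(kA) = 0.21/(0.21×19.5) = 0.05128 K/W
R_high-alumina brick = L/(kA) = 0.22/(2.19×19.5) = 0.005152 K/W
Sum of the known resistances R_other = 0.05643 K/W
Required total resistance R_tot = ΔT/Q_allow = 710/4540 = 0.1564 K/W
R_calcium silicate = R_tot − R_other = 0.09995 K/W
L = R·k·A = 0.09995×0.0639×19.5

L ≈ 125 mm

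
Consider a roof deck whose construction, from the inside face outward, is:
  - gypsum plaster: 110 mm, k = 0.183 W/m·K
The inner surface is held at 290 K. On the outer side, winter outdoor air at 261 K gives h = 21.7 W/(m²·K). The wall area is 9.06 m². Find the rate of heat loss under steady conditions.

Q ≈ 406 W

Treating each layer as a thermal resistance in series:
R_gypsum plaster = L/(kA) = 0.11/(0.183×9.06) = 0.06635 K/W
R_outer film = 1/(h_o·A) = 1/(21.7×9.06) = 0.005086 K/W
R_total = 0.07143 K/W
Q = ΔT / R_total = 29 / 0.07143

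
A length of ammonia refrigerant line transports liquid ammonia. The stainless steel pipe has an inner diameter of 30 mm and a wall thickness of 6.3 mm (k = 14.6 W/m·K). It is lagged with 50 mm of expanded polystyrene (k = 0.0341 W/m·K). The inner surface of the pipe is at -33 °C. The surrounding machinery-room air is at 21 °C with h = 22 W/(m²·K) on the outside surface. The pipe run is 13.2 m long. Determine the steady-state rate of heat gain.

Q ≈ 124 W

Radial resistances (cylindrical: R_cond = ln(r_o/r_i)/(2πkL), R_conv = 1/(h·2πrL)):
R_stainless steel pipe wall = ln(21.3/15)/(2π×14.6×13.2) = 2.896×10^-4 K/W
R_expanded polystyrene = ln(71.3/21.3)/(2π×0.0341×13.2) = 0.4272 K/W
R_outer film = 1/(h_o·2πr_oL) = 1/(22×2π×0.0713×13.2) = 0.007687 K/W
R_total = 0.4352 K/W
Q = ΔT/R_total = 54/0.4352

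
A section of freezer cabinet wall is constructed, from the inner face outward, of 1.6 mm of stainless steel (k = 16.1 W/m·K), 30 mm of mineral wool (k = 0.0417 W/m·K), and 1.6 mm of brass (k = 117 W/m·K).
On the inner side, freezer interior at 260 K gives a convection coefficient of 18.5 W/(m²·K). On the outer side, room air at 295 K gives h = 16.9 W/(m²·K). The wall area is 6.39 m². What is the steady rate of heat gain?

Q ≈ 269 W

Series thermal resistances:
R_inner film = 1/(h_i·A) = 1/(18.5×6.39) = 0.008459 K/W
R_stainless steel = L/(kA) = 0.0016/(16.1×6.39) = 1.555×10^-5 K/W
R_mineral wool = L/(kA) = 0.03/(0.0417×6.39) = 0.1126 K/W
R_brass = L/(kA) = 0.0016/(117×6.39) = 2.14×10^-6 K/W
R_outer film = 1/(h_o·A) = 1/(16.9×6.39) = 0.00926 K/W
R_total = 0.1303 K/W
Q = ΔT / R_total = 35 / 0.1303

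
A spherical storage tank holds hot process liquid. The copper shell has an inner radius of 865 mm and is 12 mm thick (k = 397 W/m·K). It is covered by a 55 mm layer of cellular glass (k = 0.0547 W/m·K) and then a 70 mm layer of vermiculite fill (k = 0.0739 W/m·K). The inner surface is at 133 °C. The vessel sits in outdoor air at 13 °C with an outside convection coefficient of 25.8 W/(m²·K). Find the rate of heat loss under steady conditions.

Q ≈ 660 W

Each spherical layer contributes R = (1/r_i − 1/r_o)/(4πk):
R_copper shell = (1/0.865 − 1/0.877)/(4π×397) = 3.171×10^-6 K/W
R_cellular glass = (1/0.877 − 1/0.932)/(4π×0.0547) = 0.09789 K/W
R_vermiculite fill = (1/0.932 − 1/1.002)/(4π×0.0739) = 0.08072 K/W
R_outer film = 1/(h·4πr_o²) = 1/(25.8×4π×1.002²) = 0.003072 K/W
R_total = 0.1817 K/W
Q = ΔT/R_total = 120/0.1817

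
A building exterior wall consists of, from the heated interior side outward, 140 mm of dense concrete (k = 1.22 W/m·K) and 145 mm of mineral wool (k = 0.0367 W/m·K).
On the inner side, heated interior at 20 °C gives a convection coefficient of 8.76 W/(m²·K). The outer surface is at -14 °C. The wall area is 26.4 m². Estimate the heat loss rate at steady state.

Treating each layer as a thermal resistance in series:
R_inner film = 1/(h_i·A) = 1/(8.76×26.4) = 0.004324 K/W
R_dense concrete = L/(kA) = 0.14/(1.22×26.4) = 0.004347 K/W
R_mineral wool = L/(kA) = 0.145/(0.0367×26.4) = 0.1497 K/W
R_total = 0.1583 K/W
Q = ΔT / R_total = 34 / 0.1583

Q ≈ 215 W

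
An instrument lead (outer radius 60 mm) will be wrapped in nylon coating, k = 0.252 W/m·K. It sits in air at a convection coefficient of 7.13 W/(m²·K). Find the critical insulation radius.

r_cr ≈ 35.3 mm

For a cylinder r_cr = k/h = 0.252/7.13
r_cr = 35.3 mm; since the bare radius (60 mm) is above r_cr, any added insulation will reduce heat loss.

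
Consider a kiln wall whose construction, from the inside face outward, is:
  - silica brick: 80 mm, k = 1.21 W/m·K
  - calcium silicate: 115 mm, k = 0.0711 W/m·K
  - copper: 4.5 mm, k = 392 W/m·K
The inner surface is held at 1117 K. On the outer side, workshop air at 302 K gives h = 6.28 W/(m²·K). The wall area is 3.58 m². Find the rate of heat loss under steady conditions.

Treating each layer as a thermal resistance in series:
R_silica brick = L/(kA) = 0.08/(1.21×3.58) = 0.01847 K/W
R_calcium silicate = L/(kA) = 0.115/(0.0711×3.58) = 0.4518 K/W
R_copper = L/(kA) = 0.0045/(392×3.58) = 3.207×10^-6 K/W
R_outer film = 1/(h_o·A) = 1/(6.28×3.58) = 0.04448 K/W
R_total = 0.5147 K/W
Q = ΔT / R_total = 815 / 0.5147

Q ≈ 1580 W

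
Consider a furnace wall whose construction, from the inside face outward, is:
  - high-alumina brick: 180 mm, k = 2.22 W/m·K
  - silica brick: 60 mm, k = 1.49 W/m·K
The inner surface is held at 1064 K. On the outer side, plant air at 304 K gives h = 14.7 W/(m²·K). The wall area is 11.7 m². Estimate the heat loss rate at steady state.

Q ≈ 47000 W

Thermal resistances in series:
R_high-alumina brick = L/(kA) = 0.18/(2.22×11.7) = 0.00693 K/W
R_silica brick = L/(kA) = 0.06/(1.49×11.7) = 0.003442 K/W
R_outer film = 1/(h_o·A) = 1/(14.7×11.7) = 0.005814 K/W
R_total = 0.01619 K/W
Q = ΔT / R_total = 760 / 0.01619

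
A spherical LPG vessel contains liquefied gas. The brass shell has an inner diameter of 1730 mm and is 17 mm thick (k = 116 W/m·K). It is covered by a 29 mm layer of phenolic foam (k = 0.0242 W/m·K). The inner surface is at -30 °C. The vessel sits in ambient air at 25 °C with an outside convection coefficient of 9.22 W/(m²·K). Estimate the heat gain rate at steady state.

Q ≈ 426 W

Radial (spherical) resistances in series:
R_brass shell = (1/0.865 − 1/0.882)/(4π×116) = 1.529×10^-5 K/W
R_phenolic foam = (1/0.882 − 1/0.911)/(4π×0.0242) = 0.1187 K/W
R_outer film = 1/(h·4πr_o²) = 1/(9.22×4π×0.911²) = 0.0104 K/W
R_total = 0.1291 K/W
Q = ΔT/R_total = 55/0.1291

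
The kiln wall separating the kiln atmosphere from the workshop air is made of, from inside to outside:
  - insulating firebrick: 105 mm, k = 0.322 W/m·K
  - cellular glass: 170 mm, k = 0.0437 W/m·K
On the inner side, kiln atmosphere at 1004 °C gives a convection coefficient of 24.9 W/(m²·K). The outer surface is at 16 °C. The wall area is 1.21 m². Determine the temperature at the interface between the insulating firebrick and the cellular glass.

Model the wall as resistances in series:
R_inner film = 1/(h_i·A) = 1/(24.9×1.21) = 0.03319 K/W
R_insulating firebrick = L/(kA) = 0.105/(0.322×1.21) = 0.2695 K/W
R_cellular glass = L/(kA) = 0.17/(0.0437×1.21) = 3.215 K/W
R_total = 3.518 K/W;  Q = ΔT/R_total = 988/3.518 = 280.9 W
T_interface = T_inner − Q·ΣR(inner→interface) = 1004 − 281×0.3027

T ≈ 919 °C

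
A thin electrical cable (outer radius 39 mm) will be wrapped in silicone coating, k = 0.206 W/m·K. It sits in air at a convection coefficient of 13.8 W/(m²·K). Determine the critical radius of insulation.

For a cylinder r_cr = k/h = 0.206/13.8
r_cr = 14.9 mm; since the bare radius (39 mm) is above r_cr, any added insulation will reduce heat loss.

r_cr ≈ 14.9 mm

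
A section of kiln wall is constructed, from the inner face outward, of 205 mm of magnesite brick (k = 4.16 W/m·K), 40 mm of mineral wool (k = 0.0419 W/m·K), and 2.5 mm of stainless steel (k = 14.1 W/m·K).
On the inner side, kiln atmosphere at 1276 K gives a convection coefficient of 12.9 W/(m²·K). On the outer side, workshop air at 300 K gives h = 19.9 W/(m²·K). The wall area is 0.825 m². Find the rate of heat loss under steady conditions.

Thermal resistances in series:
R_inner film = 1/(h_i·A) = 1/(12.9×0.825) = 0.09396 K/W
R_magnesite brick = L/(kA) = 0.205/(4.16×0.825) = 0.05973 K/W
R_mineral wool = L/(kA) = 0.04/(0.0419×0.825) = 1.157 K/W
R_stainless steel = L/(kA) = 0.0025/(14.1×0.825) = 2.149×10^-4 K/W
R_outer film = 1/(h_o·A) = 1/(19.9×0.825) = 0.06091 K/W
R_total = 1.372 K/W
Q = ΔT / R_total = 976 / 1.372

Q ≈ 711 W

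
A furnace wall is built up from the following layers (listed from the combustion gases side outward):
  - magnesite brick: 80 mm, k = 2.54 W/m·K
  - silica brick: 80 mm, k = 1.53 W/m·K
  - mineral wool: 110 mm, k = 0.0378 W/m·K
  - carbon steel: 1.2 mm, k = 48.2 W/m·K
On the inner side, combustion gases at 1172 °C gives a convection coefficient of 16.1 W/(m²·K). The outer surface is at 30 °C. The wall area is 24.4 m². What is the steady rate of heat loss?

Model the wall as resistances in series:
R_inner film = 1/(h_i·A) = 1/(16.1×24.4) = 0.002546 K/W
R_magnesite brick = L/(kA) = 0.08/(2.54×24.4) = 0.001291 K/W
R_silica brick = L/(kA) = 0.08/(1.53×24.4) = 0.002143 K/W
R_mineral wool = L/(kA) = 0.11/(0.0378×24.4) = 0.1193 K/W
R_carbon steel = L/(kA) = 0.0012/(48.2×24.4) = 1.02×10^-6 K/W
R_total = 0.1252 K/W
Q = ΔT / R_total = 1142 / 0.1252

Q ≈ 9120 W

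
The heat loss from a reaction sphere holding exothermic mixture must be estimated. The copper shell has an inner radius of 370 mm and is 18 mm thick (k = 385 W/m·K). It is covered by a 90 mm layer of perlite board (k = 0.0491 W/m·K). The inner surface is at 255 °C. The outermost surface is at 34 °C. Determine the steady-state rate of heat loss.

Q ≈ 281 W

Each spherical layer contributes R = (1/r_i − 1/r_o)/(4πk):
R_copper shell = (1/0.37 − 1/0.388)/(4π×385) = 2.592×10^-5 K/W
R_perlite board = (1/0.388 − 1/0.478)/(4π×0.0491) = 0.7865 K/W
R_total = 0.7865 K/W
Q = ΔT/R_total = 221/0.7865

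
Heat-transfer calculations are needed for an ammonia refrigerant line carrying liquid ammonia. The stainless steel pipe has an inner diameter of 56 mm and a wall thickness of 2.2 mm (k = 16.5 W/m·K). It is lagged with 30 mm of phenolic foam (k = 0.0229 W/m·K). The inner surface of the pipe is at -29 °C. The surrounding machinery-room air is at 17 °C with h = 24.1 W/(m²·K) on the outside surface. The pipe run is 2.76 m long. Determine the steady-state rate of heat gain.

Q ≈ 25.9 W

Cylindrical conduction, so R = ln(r₂/r₁)/(2πkL) per layer, in series:
R_stainless steel pipe wall = ln(30.2/28)/(2π×16.5×2.76) = 2.643×10^-4 K/W
R_phenolic foam = ln(60.2/30.2)/(2π×0.0229×2.76) = 1.737 K/W
R_outer film = 1/(h_o·2πr_oL) = 1/(24.1×2π×0.0602×2.76) = 0.03975 K/W
R_total = 1.777 K/W
Q = ΔT/R_total = 46/1.777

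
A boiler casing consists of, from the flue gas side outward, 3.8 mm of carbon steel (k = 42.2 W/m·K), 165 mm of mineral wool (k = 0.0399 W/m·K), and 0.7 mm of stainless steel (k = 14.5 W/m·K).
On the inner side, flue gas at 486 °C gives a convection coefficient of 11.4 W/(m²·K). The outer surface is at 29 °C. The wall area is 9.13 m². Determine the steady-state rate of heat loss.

Model the wall as resistances in series:
R_inner film = 1/(h_i·A) = 1/(11.4×9.13) = 0.009608 K/W
R_carbon steel = L/(kA) = 0.0038/(42.2×9.13) = 9.863×10^-6 K/W
R_mineral wool = L/(kA) = 0.165/(0.0399×9.13) = 0.4529 K/W
R_stainless steel = L/(kA) = 0.0007/(14.5×9.13) = 5.288×10^-6 K/W
R_total = 0.4626 K/W
Q = ΔT / R_total = 457 / 0.4626

Q ≈ 988 W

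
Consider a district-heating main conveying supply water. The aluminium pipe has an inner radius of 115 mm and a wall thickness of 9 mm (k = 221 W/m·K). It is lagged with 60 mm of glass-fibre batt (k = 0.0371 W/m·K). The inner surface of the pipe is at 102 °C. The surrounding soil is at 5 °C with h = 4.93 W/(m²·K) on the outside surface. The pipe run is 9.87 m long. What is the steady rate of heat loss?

Q ≈ 512 W

For a radial system each layer contributes R = ln(r_out/r_in)/(2πkL); films add R = 1/(hA).
R_aluminium pipe wall = ln(124/115)/(2π×221×9.87) = 5.498×10^-6 K/W
R_glass-fibre batt = ln(184/124)/(2π×0.0371×9.87) = 0.1715 K/W
R_outer film = 1/(h_o·2πr_oL) = 1/(4.93×2π×0.184×9.87) = 0.01778 K/W
R_total = 0.1893 K/W
Q = ΔT/R_total = 97/0.1893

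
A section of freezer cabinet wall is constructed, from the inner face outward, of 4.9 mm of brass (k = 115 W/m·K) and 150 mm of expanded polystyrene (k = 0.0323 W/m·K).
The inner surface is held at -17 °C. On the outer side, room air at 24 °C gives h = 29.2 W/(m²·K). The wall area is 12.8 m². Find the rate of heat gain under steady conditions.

Series thermal resistances:
R_brass = L/(kA) = 0.0049/(115×12.8) = 3.329×10^-6 K/W
R_expanded polystyrene = L/(kA) = 0.15/(0.0323×12.8) = 0.3628 K/W
R_outer film = 1/(h_o·A) = 1/(29.2×12.8) = 0.002676 K/W
R_total = 0.3655 K/W
Q = ΔT / R_total = 41 / 0.3655

Q ≈ 112 W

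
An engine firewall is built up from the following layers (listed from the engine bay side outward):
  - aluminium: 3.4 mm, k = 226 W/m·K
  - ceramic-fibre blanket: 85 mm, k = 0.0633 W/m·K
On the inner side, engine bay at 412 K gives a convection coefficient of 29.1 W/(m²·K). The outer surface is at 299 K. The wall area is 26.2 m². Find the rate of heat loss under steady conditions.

Treating each layer as a thermal resistance in series:
R_inner film = 1/(h_i·A) = 1/(29.1×26.2) = 0.001312 K/W
R_aluminium = L/(kA) = 0.0034/(226×26.2) = 5.742×10^-7 K/W
R_ceramic-fibre blanket = L/(kA) = 0.085/(0.0633×26.2) = 0.05125 K/W
R_total = 0.05256 K/W
Q = ΔT / R_total = 113 / 0.05256

Q ≈ 2150 W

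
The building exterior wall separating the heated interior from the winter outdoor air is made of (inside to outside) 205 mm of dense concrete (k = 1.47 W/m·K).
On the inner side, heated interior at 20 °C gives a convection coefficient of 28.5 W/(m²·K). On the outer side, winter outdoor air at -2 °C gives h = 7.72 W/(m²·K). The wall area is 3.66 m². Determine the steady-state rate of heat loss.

Q ≈ 265 W

Treating each layer as a thermal resistance in series:
R_inner film = 1/(h_i·A) = 1/(28.5×3.66) = 0.009587 K/W
R_dense concrete = L/(kA) = 0.205/(1.47×3.66) = 0.0381 K/W
R_outer film = 1/(h_o·A) = 1/(7.72×3.66) = 0.03539 K/W
R_total = 0.08308 K/W
Q = ΔT / R_total = 22 / 0.08308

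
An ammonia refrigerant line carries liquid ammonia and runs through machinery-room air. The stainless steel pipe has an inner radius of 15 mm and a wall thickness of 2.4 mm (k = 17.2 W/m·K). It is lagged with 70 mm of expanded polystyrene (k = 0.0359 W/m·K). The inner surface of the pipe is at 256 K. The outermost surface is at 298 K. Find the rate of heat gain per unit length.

q′ ≈ 5.87 W/m

Treating each annulus and film as a series resistance:
R_stainless steel pipe wall = ln(17.4/15)/(2π×17.2×1) = 0.001373 K/W
R_expanded polystyrene = ln(87.4/17.4)/(2π×0.0359×1) = 7.155 K/W
R_total = 7.157 K/W
Q = ΔT/R_total = 42/7.157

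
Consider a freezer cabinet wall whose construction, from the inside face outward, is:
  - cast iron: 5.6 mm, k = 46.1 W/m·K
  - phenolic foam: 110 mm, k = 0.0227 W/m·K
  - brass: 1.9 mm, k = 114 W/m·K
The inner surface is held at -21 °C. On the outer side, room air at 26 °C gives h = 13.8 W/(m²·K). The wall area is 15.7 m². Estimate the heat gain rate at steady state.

Using the resistance-network approach (series):
R_cast iron = L/(kA) = 0.0056/(46.1×15.7) = 7.737×10^-6 K/W
R_phenolic foam = L/(kA) = 0.11/(0.0227×15.7) = 0.3087 K/W
R_brass = L/(kA) = 0.0019/(114×15.7) = 1.062×10^-6 K/W
R_outer film = 1/(h_o·A) = 1/(13.8×15.7) = 0.004616 K/W
R_total = 0.3133 K/W
Q = ΔT / R_total = 47 / 0.3133

Q ≈ 150 W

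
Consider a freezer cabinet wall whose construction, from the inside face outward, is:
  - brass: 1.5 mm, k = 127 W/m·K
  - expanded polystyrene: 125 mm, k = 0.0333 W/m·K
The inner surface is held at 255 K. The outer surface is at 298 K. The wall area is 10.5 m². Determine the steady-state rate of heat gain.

Q ≈ 120 W

Model the wall as resistances in series:
R_brass = L/(kA) = 0.0015/(127×10.5) = 1.125×10^-6 K/W
R_expanded polystyrene = L/(kA) = 0.125/(0.0333×10.5) = 0.3575 K/W
R_total = 0.3575 K/W
Q = ΔT / R_total = 43 / 0.3575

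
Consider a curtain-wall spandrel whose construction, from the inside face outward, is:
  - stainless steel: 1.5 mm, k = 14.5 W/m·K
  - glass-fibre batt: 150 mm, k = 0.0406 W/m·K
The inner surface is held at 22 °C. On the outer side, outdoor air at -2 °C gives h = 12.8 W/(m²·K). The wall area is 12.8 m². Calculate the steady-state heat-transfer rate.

Model the wall as resistances in series:
R_stainless steel = L/(kA) = 0.0015/(14.5×12.8) = 8.082×10^-6 K/W
R_glass-fibre batt = L/(kA) = 0.15/(0.0406×12.8) = 0.2886 K/W
R_outer film = 1/(h_o·A) = 1/(12.8×12.8) = 0.006104 K/W
R_total = 0.2948 K/W
Q = ΔT / R_total = 24 / 0.2948

Q ≈ 81.4 W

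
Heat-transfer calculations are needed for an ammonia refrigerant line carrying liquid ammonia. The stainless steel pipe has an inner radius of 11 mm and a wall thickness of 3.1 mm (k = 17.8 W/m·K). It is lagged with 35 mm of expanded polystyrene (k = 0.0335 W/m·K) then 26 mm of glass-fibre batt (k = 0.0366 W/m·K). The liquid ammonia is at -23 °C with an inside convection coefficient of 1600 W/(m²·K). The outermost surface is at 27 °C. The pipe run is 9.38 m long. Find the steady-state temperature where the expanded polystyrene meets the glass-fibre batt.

Radial resistances (cylindrical: R_cond = ln(r_o/r_i)/(2πkL), R_conv = 1/(h·2πrL)):
R_inner film = 1/(h_i·2πr₁L) = 1/(1600×2π×0.011×9.38) = 9.641×10^-4 K/W
R_stainless steel pipe wall = ln(14.1/11)/(2π×17.8×9.38) = 2.367×10^-4 K/W
R_expanded polystyrene = ln(49.1/14.1)/(2π×0.0335×9.38) = 0.6319 K/W
R_glass-fibre batt = ln(75.1/49.1)/(2π×0.0366×9.38) = 0.197 K/W
R_total = 0.8302 K/W
Q = ΔT/R_total = 50/0.8302
Q = 60.2 W
T_interface = T_inner + Q·ΣR(inner→interface) = -23 + 60.2×0.6331

T ≈ 15.1 °C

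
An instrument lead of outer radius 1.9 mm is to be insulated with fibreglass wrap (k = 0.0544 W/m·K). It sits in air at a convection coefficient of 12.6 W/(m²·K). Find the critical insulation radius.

For a cylinder r_cr = k/h = 0.0544/12.6
r_cr = 4.32 mm; since the bare radius (1.9 mm) is below r_cr, adding a thin layer of insulation will *increase* heat loss.

r_cr ≈ 4.32 mm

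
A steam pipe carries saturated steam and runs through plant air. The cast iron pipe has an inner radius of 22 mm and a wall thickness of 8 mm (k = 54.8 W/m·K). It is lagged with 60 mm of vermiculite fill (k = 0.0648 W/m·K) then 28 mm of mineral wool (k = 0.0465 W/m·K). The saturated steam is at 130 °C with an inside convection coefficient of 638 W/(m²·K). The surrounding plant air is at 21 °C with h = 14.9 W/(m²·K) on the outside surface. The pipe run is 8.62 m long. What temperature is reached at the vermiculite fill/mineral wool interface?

Radial resistances (cylindrical: R_cond = ln(r_o/r_i)/(2πkL), R_conv = 1/(h·2πrL)):
R_inner film = 1/(h_i·2πr₁L) = 1/(638×2π×0.022×8.62) = 0.001315 K/W
R_cast iron pipe wall = ln(30/22)/(2π×54.8×8.62) = 1.045×10^-4 K/W
R_vermiculite fill = ln(90/30)/(2π×0.0648×8.62) = 0.313 K/W
R_mineral wool = ln(118/90)/(2π×0.0465×8.62) = 0.1076 K/W
R_outer film = 1/(h_o·2πr_oL) = 1/(14.9×2π×0.118×8.62) = 0.0105 K/W
R_total = 0.4325 K/W
Q = ΔT/R_total = 109/0.4325
Q = 252 W
T_interface = T_inner − Q·ΣR(inner→interface) = 130 − 252×0.3144

T ≈ 50.8 °C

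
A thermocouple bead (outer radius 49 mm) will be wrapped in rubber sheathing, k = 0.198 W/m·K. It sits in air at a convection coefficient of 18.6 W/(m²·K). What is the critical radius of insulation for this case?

r_cr ≈ 21.3 mm

For a sphere r_cr = 2k/h = 2×0.198/18.6
r_cr = 21.3 mm; since the bare radius (49 mm) is above r_cr, any added insulation will reduce heat loss.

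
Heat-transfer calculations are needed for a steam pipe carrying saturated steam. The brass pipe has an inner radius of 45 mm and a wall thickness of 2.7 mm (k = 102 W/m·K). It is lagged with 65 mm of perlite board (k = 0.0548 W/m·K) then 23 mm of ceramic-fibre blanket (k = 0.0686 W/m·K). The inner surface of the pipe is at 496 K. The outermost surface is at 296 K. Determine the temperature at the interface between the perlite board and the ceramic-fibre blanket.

T ≈ 325 K

Radial resistances (cylindrical: R_cond = ln(r_o/r_i)/(2πkL), R_conv = 1/(h·2πrL)):
R_brass pipe wall = ln(47.7/45)/(2π×102×1) = 9.092×10^-5 K/W
R_perlite board = ln(112.7/47.7)/(2π×0.0548×1) = 2.497 K/W
R_ceramic-fibre blanket = ln(135.7/112.7)/(2π×0.0686×1) = 0.4309 K/W
R_total = 2.928 K/W
Q = ΔT/R_total = 200/2.928
Q = 68.3 W/m
T_interface = T_inner − Q·ΣR(inner→interface) = 496 − 68.3×2.497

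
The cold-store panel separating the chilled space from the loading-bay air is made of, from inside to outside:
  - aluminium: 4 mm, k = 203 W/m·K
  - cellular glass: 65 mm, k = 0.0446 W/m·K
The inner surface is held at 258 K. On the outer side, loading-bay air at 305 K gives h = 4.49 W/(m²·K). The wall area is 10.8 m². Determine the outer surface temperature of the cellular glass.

Series thermal resistances:
R_aluminium = L/(kA) = 0.004/(203×10.8) = 1.824×10^-6 K/W
R_cellular glass = L/(kA) = 0.065/(0.0446×10.8) = 0.1349 K/W
R_outer film = 1/(h_o·A) = 1/(4.49×10.8) = 0.02062 K/W
R_total = 0.1556 K/W;  Q = ΔT/R_total = 47/0.1556 = 302.1 W
T_interface = T_inner + Q·ΣR(inner→interface) = 258 + 302×0.1349

T ≈ 299 K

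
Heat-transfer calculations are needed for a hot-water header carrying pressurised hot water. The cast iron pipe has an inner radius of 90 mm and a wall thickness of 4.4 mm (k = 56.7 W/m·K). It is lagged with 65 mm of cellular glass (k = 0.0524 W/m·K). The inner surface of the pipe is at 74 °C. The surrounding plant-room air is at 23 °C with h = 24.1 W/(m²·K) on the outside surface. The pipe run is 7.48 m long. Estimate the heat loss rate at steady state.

Q ≈ 234 W

Radial resistances (cylindrical: R_cond = ln(r_o/r_i)/(2πkL), R_conv = 1/(h·2πrL)):
R_cast iron pipe wall = ln(94.4/90)/(2π×56.7×7.48) = 1.791×10^-5 K/W
R_cellular glass = ln(159.4/94.4)/(2π×0.0524×7.48) = 0.2127 K/W
R_outer film = 1/(h_o·2πr_oL) = 1/(24.1×2π×0.1594×7.48) = 0.005539 K/W
R_total = 0.2183 K/W
Q = ΔT/R_total = 51/0.2183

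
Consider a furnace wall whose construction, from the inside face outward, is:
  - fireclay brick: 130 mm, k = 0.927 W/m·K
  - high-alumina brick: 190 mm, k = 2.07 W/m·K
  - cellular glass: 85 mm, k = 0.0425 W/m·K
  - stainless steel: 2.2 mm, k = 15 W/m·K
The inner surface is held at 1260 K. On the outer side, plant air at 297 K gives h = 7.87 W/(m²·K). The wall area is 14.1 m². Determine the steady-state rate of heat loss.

Q ≈ 5760 W

Using the resistance-network approach (series):
R_fireclay brick = L/(kA) = 0.13/(0.927×14.1) = 0.009946 K/W
R_high-alumina brick = L/(kA) = 0.19/(2.07×14.1) = 0.00651 K/W
R_cellular glass = L/(kA) = 0.085/(0.0425×14.1) = 0.1418 K/W
R_stainless steel = L/(kA) = 0.0022/(15×14.1) = 1.04×10^-5 K/W
R_outer film = 1/(h_o·A) = 1/(7.87×14.1) = 0.009012 K/W
R_total = 0.1673 K/W
Q = ΔT / R_total = 963 / 0.1673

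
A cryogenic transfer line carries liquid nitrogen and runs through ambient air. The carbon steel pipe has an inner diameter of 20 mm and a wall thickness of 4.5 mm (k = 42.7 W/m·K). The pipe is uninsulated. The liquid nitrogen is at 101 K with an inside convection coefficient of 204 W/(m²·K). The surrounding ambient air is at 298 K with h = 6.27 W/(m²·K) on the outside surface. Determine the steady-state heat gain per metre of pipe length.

Per-layer cylindrical resistances, series-summed:
R_inner film = 1/(h_i·2πr₁L) = 1/(204×2π×0.01×1) = 0.07802 K/W
R_carbon steel pipe wall = ln(14.5/10)/(2π×42.7×1) = 0.001385 K/W
R_outer film = 1/(h_o·2πr_oL) = 1/(6.27×2π×0.0145×1) = 1.751 K/W
R_total = 1.83 K/W
Q = ΔT/R_total = 197/1.83

q′ ≈ 108 W/m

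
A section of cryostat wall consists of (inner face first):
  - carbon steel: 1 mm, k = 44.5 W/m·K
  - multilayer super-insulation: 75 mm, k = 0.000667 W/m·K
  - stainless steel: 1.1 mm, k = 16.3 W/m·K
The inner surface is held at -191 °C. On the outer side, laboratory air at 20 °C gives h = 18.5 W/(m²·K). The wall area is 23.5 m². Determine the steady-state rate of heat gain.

Series thermal resistances:
R_carbon steel = L/(kA) = 0.001/(44.5×23.5) = 9.563×10^-7 K/W
R_multilayer super-insulation = L/(kA) = 0.075/(0.000667×23.5) = 4.785 K/W
R_stainless steel = L/(kA) = 0.0011/(16.3×23.5) = 2.872×10^-6 K/W
R_outer film = 1/(h_o·A) = 1/(18.5×23.5) = 0.0023 K/W
R_total = 4.787 K/W
Q = ΔT / R_total = 211 / 4.787

Q ≈ 44.1 W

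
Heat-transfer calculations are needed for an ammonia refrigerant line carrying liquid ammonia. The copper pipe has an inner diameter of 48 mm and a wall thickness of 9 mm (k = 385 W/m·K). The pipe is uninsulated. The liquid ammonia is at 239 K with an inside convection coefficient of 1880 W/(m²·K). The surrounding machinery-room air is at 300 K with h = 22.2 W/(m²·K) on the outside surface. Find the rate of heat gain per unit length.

q′ ≈ 276 W/m

Cylindrical conduction, so R = ln(r₂/r₁)/(2πkL) per layer, in series:
R_inner film = 1/(h_i·2πr₁L) = 1/(1880×2π×0.024×1) = 0.003527 K/W
R_copper pipe wall = ln(33/24)/(2π×385×1) = 1.316×10^-4 K/W
R_outer film = 1/(h_o·2πr_oL) = 1/(22.2×2π×0.033×1) = 0.2172 K/W
R_total = 0.2209 K/W
Q = ΔT/R_total = 61/0.2209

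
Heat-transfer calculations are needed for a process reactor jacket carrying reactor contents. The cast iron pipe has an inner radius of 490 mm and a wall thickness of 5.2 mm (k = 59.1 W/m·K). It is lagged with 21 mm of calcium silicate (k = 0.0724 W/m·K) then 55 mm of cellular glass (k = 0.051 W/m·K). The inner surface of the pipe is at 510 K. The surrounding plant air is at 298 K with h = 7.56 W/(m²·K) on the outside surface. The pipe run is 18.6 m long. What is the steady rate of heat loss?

Cylindrical conduction, so R = ln(r₂/r₁)/(2πkL) per layer, in series:
R_cast iron pipe wall = ln(495.2/490)/(2π×59.1×18.6) = 1.528×10^-6 K/W
R_calcium silicate = ln(516.2/495.2)/(2π×0.0724×18.6) = 0.004909 K/W
R_cellular glass = ln(571.2/516.2)/(2π×0.051×18.6) = 0.01699 K/W
R_outer film = 1/(h_o·2πr_oL) = 1/(7.56×2π×0.5712×18.6) = 0.001982 K/W
R_total = 0.02388 K/W
Q = ΔT/R_total = 212/0.02388

Q ≈ 8880 W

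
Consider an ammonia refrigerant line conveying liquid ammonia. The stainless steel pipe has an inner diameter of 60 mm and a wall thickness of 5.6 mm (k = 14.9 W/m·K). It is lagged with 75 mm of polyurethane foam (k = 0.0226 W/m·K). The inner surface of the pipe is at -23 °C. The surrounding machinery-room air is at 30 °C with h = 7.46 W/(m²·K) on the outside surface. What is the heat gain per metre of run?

q′ ≈ 6.48 W/m

Treating each annulus and film as a series resistance:
R_stainless steel pipe wall = ln(35.6/30)/(2π×14.9×1) = 0.001828 K/W
R_polyurethane foam = ln(110.6/35.6)/(2π×0.0226×1) = 7.983 K/W
R_outer film = 1/(h_o·2πr_oL) = 1/(7.46×2π×0.1106×1) = 0.1929 K/W
R_total = 8.178 K/W
Q = ΔT/R_total = 53/8.178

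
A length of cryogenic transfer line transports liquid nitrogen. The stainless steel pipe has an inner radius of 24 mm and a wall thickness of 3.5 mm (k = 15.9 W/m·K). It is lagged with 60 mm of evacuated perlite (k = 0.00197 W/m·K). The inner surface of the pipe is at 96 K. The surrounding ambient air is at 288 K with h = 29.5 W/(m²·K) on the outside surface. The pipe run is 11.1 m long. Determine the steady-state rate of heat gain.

Q ≈ 22.8 W

Cylindrical conduction, so R = ln(r₂/r₁)/(2πkL) per layer, in series:
R_stainless steel pipe wall = ln(27.5/24)/(2π×15.9×11.1) = 1.228×10^-4 K/W
R_evacuated perlite = ln(87.5/27.5)/(2π×0.00197×11.1) = 8.424 K/W
R_outer film = 1/(h_o·2πr_oL) = 1/(29.5×2π×0.0875×11.1) = 0.005555 K/W
R_total = 8.43 K/W
Q = ΔT/R_total = 192/8.43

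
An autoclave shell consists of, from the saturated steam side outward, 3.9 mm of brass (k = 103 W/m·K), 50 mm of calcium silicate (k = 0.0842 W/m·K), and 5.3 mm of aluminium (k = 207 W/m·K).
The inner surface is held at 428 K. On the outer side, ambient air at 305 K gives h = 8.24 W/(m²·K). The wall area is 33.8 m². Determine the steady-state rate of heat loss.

Q ≈ 5810 W

Model the wall as resistances in series:
R_brass = L/(kA) = 0.0039/(103×33.8) = 1.12×10^-6 K/W
R_calcium silicate = L/(kA) = 0.05/(0.0842×33.8) = 0.01757 K/W
R_aluminium = L/(kA) = 0.0053/(207×33.8) = 7.575×10^-7 K/W
R_outer film = 1/(h_o·A) = 1/(8.24×33.8) = 0.003591 K/W
R_total = 0.02116 K/W
Q = ΔT / R_total = 123 / 0.02116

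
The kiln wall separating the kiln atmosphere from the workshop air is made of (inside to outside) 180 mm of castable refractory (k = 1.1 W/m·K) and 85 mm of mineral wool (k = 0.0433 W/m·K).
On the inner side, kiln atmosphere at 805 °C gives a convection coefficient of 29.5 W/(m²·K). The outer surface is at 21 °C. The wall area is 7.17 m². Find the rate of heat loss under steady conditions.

Series thermal resistances:
R_inner film = 1/(h_i·A) = 1/(29.5×7.17) = 0.004728 K/W
R_castable refractory = L/(kA) = 0.18/(1.1×7.17) = 0.02282 K/W
R_mineral wool = L/(kA) = 0.085/(0.0433×7.17) = 0.2738 K/W
R_total = 0.3013 K/W
Q = ΔT / R_total = 784 / 0.3013

Q ≈ 2600 W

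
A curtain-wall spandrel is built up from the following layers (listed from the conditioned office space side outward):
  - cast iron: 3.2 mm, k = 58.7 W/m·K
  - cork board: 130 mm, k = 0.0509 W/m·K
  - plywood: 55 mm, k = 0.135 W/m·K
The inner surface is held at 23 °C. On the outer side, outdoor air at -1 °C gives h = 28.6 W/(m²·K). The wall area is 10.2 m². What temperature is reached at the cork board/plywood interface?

Thermal resistances in series:
R_cast iron = L/(kA) = 0.0032/(58.7×10.2) = 5.345×10^-6 K/W
R_cork board = L/(kA) = 0.13/(0.0509×10.2) = 0.2504 K/W
R_plywood = L/(kA) = 0.055/(0.135×10.2) = 0.03994 K/W
R_outer film = 1/(h_o·A) = 1/(28.6×10.2) = 0.003428 K/W
R_total = 0.2938 K/W;  Q = ΔT/R_total = 24/0.2938 = 81.7 W
T_interface = T_inner − Q·ΣR(inner→interface) = 23 − 81.7×0.2504

T ≈ 2.54 °C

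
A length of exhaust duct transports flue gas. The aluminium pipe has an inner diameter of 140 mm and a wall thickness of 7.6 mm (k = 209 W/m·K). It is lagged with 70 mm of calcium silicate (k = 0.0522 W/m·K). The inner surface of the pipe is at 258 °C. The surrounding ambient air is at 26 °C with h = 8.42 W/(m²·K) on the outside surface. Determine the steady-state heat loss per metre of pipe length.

Per-layer cylindrical resistances, series-summed:
R_aluminium pipe wall = ln(77.6/70)/(2π×209×1) = 7.849×10^-5 K/W
R_calcium silicate = ln(147.6/77.6)/(2π×0.0522×1) = 1.96 K/W
R_outer film = 1/(h_o·2πr_oL) = 1/(8.42×2π×0.1476×1) = 0.1281 K/W
R_total = 2.088 K/W
Q = ΔT/R_total = 232/2.088

q′ ≈ 111 W/m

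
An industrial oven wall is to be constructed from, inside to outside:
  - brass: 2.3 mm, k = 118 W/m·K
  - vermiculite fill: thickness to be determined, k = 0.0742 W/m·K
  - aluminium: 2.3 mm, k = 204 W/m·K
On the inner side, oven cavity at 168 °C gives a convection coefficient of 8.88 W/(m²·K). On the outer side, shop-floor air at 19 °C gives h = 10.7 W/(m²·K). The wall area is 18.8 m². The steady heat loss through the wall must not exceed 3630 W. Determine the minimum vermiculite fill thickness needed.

L ≈ 42 mm

Series thermal resistances:
R_inner film = 1/(h_i·A) = 1/(8.88×18.8) = 0.00599 K/W
R_brass = L/(kA) = 0.0023/(118×18.8) = 1.037×10^-6 K/W
R_aluminium = L/(kA) = 0.0023/(204×18.8) = 5.997×10^-7 K/W
R_outer film = 1/(h_o·A) = 1/(10.7×18.8) = 0.004971 K/W
Sum of the known resistances R_other = 0.01096 K/W
Required total resistance R_tot = ΔT/Q_allow = 149/3630 = 0.04105 K/W
R_vermiculite fill = R_tot − R_other = 0.03008 K/W
L = R·k·A = 0.03008×0.0742×18.8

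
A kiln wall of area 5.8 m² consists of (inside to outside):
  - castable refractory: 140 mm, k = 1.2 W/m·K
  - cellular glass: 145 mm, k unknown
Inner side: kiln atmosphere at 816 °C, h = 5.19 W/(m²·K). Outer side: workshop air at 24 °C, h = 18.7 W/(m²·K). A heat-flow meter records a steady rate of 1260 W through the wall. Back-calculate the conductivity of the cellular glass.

k ≈ 0.0442 W/(m·K)

Series thermal resistances:
R_inner film = 1/(h_i·A) = 1/(5.19×5.8) = 0.03322 K/W
R_castable refractory = L/(kA) = 0.14/(1.2×5.8) = 0.02011 K/W
R_outer film = 1/(h_o·A) = 1/(18.7×5.8) = 0.00922 K/W
Sum of known resistances R_other = 0.06256 K/W
Total R = ΔT/Q = 792/1260 = 0.6286 K/W
R_cellular glass = R_total − R_other = 0.566 K/W
k = L/(R·A) = 0.145/(0.566×5.8)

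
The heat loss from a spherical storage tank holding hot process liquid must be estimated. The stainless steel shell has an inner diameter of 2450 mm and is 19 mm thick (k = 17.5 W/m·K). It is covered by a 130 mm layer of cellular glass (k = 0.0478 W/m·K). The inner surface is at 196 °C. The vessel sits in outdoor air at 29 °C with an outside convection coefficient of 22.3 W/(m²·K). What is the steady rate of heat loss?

Q ≈ 1300 W

For a spherical shell R = (1/r₁ − 1/r₂)/(4πk); film R = 1/(h·4πr²). In series:
R_stainless steel shell = (1/1.225 − 1/1.244)/(4π×17.5) = 5.67×10^-5 K/W
R_cellular glass = (1/1.244 − 1/1.374)/(4π×0.0478) = 0.1266 K/W
R_outer film = 1/(h·4πr_o²) = 1/(22.3×4π×1.374²) = 0.00189 K/W
R_total = 0.1286 K/W
Q = ΔT/R_total = 167/0.1286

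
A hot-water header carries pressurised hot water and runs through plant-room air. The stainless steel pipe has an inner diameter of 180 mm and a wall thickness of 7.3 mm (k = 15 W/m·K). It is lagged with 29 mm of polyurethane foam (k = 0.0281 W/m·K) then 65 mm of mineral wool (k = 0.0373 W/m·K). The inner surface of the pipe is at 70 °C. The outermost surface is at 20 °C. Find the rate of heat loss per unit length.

q′ ≈ 15.4 W/m

Cylindrical conduction, so R = ln(r₂/r₁)/(2πkL) per layer, in series:
R_stainless steel pipe wall = ln(97.3/90)/(2π×15×1) = 8.275×10^-4 K/W
R_polyurethane foam = ln(126.3/97.3)/(2π×0.0281×1) = 1.477 K/W
R_mineral wool = ln(191.3/126.3)/(2π×0.0373×1) = 1.772 K/W
R_total = 3.25 K/W
Q = ΔT/R_total = 50/3.25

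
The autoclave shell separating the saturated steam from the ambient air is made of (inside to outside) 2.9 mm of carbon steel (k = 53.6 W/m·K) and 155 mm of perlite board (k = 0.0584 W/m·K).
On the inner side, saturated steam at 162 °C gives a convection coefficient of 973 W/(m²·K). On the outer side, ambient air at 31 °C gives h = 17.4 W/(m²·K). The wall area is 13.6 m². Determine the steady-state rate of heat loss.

Q ≈ 657 W

Series thermal resistances:
R_inner film = 1/(h_i·A) = 1/(973×13.6) = 7.557×10^-5 K/W
R_carbon steel = L/(kA) = 0.0029/(53.6×13.6) = 3.978×10^-6 K/W
R_perlite board = L/(kA) = 0.155/(0.0584×13.6) = 0.1952 K/W
R_outer film = 1/(h_o·A) = 1/(17.4×13.6) = 0.004226 K/W
R_total = 0.1995 K/W
Q = ΔT / R_total = 131 / 0.1995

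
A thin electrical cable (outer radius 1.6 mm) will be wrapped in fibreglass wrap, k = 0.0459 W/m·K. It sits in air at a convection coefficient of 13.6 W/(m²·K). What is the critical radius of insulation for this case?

r_cr ≈ 3.38 mm

For a cylinder r_cr = k/h = 0.0459/13.6
r_cr = 3.38 mm; since the bare radius (1.6 mm) is below r_cr, adding a thin layer of insulation will *increase* heat loss.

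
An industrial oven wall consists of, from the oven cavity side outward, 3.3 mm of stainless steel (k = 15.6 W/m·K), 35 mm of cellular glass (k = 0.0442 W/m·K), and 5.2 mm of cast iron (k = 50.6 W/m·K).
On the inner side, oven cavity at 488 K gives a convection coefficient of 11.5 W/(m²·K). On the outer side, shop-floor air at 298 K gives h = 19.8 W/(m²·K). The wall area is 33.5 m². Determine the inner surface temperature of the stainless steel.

Model the wall as resistances in series:
R_inner film = 1/(h_i·A) = 1/(11.5×33.5) = 0.002596 K/W
R_stainless steel = L/(kA) = 0.0033/(15.6×33.5) = 6.315×10^-6 K/W
R_cellular glass = L/(kA) = 0.035/(0.0442×33.5) = 0.02364 K/W
R_cast iron = L/(kA) = 0.0052/(50.6×33.5) = 3.068×10^-6 K/W
R_outer film = 1/(h_o·A) = 1/(19.8×33.5) = 0.001508 K/W
R_total = 0.02775 K/W;  Q = ΔT/R_total = 190/0.02775 = 6847 W
T_interface = T_inner − Q·ΣR(inner→interface) = 488 − 6850×0.002596

T ≈ 470 K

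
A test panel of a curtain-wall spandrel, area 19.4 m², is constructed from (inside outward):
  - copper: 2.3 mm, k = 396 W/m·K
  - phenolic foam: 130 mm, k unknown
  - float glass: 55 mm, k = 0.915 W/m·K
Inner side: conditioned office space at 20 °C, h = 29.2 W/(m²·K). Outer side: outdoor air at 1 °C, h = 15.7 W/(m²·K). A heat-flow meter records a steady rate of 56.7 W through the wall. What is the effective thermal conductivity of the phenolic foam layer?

Thermal resistances in series:
R_inner film = 1/(h_i·A) = 1/(29.2×19.4) = 0.001765 K/W
R_copper = L/(kA) = 0.0023/(396×19.4) = 2.994×10^-7 K/W
R_float glass = L/(kA) = 0.055/(0.915×19.4) = 0.003098 K/W
R_outer film = 1/(h_o·A) = 1/(15.7×19.4) = 0.003283 K/W
Sum of known resistances R_other = 0.008147 K/W
Total R = ΔT/Q = 19/56.7 = 0.3351 K/W
R_phenolic foam = R_total − R_other = 0.3269 K/W
k = L/(R·A) = 0.13/(0.3269×19.4)

k ≈ 0.0205 W/(m·K)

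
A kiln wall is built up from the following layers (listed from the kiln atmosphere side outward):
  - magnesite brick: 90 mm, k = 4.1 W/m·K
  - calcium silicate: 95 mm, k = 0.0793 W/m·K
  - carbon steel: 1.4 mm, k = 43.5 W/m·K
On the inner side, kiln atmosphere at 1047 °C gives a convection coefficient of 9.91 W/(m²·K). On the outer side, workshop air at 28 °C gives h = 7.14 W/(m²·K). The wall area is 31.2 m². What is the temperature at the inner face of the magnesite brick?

T ≈ 977 °C

Treating each layer as a thermal resistance in series:
R_inner film = 1/(h_i·A) = 1/(9.91×31.2) = 0.003234 K/W
R_magnesite brick = L/(kA) = 0.09/(4.1×31.2) = 7.036×10^-4 K/W
R_calcium silicate = L/(kA) = 0.095/(0.0793×31.2) = 0.0384 K/W
R_carbon steel = L/(kA) = 0.0014/(43.5×31.2) = 1.032×10^-6 K/W
R_outer film = 1/(h_o·A) = 1/(7.14×31.2) = 0.004489 K/W
R_total = 0.04682 K/W;  Q = ΔT/R_total = 1019/0.04682 = 21760 W
T_interface = T_inner − Q·ΣR(inner→interface) = 1047 − 21800×0.003234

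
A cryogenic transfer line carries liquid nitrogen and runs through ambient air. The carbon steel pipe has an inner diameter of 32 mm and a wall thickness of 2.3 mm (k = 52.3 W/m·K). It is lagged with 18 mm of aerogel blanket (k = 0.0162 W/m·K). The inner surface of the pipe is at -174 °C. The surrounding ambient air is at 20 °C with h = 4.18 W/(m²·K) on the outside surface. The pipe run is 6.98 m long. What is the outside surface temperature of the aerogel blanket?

T ≈ -6.16 °C

Per-layer cylindrical resistances, series-summed:
R_carbon steel pipe wall = ln(18.3/16)/(2π×52.3×6.98) = 5.856×10^-5 K/W
R_aerogel blanket = ln(36.3/18.3)/(2π×0.0162×6.98) = 0.964 K/W
R_outer film = 1/(h_o·2πr_oL) = 1/(4.18×2π×0.0363×6.98) = 0.1503 K/W
R_total = 1.114 K/W
Q = ΔT/R_total = 194/1.114
Q = 174 W
T_interface = T_inner + Q·ΣR(inner→interface) = -174 + 174×0.9641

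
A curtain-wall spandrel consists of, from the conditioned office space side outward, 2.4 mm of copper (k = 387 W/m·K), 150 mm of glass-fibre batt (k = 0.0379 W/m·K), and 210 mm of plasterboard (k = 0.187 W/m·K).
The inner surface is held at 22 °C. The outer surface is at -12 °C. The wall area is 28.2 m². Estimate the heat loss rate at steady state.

Q ≈ 189 W

Model the wall as resistances in series:
R_copper = L/(kA) = 0.0024/(387×28.2) = 2.199×10^-7 K/W
R_glass-fibre batt = L/(kA) = 0.15/(0.0379×28.2) = 0.1403 K/W
R_plasterboard = L/(kA) = 0.21/(0.187×28.2) = 0.03982 K/W
R_total = 0.1802 K/W
Q = ΔT / R_total = 34 / 0.1802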